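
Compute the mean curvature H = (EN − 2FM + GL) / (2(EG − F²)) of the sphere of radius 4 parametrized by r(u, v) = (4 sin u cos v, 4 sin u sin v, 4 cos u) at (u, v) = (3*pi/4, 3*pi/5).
H = -1/4

With E = 16, F = 0, G = 16*sin(u)^2, L = -4*sin(u)/Abs(sin(u)), M = 0, N = -4*sin(u)^3/Abs(sin(u)), assemble
  H = (EN − 2FM + GL) / (2(EG − F²)) = -sin(u)/(4*Abs(sin(u))).
At (u, v) = (3*pi/4, 3*pi/5): H = -1/4.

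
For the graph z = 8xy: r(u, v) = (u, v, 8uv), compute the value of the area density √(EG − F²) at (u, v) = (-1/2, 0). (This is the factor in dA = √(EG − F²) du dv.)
√(EG − F²)|_{(-1/2, 0)} = sqrt(17)

E = 64*v^2 + 1, F = 64*u*v, G = 64*u^2 + 1, so EG − F² = 64*u^2 + 64*v^2 + 1. Taking the positive square root: √(EG − F²) = sqrt(64*u^2 + 64*v^2 + 1). At (u, v) = (-1/2, 0): sqrt(17).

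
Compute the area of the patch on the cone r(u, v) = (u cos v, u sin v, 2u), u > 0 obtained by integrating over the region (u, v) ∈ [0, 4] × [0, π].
Area = 8*sqrt(5)*pi

Area = ∫∫ √(EG − F²) du dv with √(EG − F²) = sqrt(5)*Abs(u). Integrating over [0, 4] × [0, π] gives 8*sqrt(5)*pi.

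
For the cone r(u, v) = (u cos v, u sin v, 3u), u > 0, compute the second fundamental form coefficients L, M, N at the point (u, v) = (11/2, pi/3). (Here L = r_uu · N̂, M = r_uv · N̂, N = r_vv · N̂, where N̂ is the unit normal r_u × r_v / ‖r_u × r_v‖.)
L = 0;  M = 0;  N = 33*sqrt(10)/20

Compute the unit normal N̂(u, v) = (-3*sqrt(10)*u*cos(v)/(10*Abs(u)), -3*sqrt(10)*u*sin(v)/(10*Abs(u)), sqrt(10)*u/(10*Abs(u))), and the second partials r_uu, r_uv, r_vv. Take dot products:
  L(u, v) = r_uu · N̂ = 0,
  M(u, v) = r_uv · N̂ = 0,
  N(u, v) = r_vv · N̂ = 3*sqrt(10)*u^2/(10*Abs(u)).
Evaluating at (u, v) = (11/2, pi/3):
  L = 0, M = 0, N = 33*sqrt(10)/20.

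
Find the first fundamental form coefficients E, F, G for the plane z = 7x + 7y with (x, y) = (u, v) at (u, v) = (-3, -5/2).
E = 50;  F = 49;  G = 50

Partials: r_u = (1, 0, 7), r_v = (0, 1, 7). As functions of (u, v):
  E = r_u · r_u = 50,
  F = r_u · r_v = 49,
  G = r_v · r_v = 50.
Evaluating at (u, v) = (-3, -5/2): E = 50, F = 49, G = 50.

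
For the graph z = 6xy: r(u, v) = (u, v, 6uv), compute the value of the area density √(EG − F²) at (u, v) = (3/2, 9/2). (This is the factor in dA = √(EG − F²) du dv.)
√(EG − F²)|_{(3/2, 9/2)} = sqrt(811)

E = 36*v^2 + 1, F = 36*u*v, G = 36*u^2 + 1, so EG − F² = 36*u^2 + 36*v^2 + 1. Taking the positive square root: √(EG − F²) = sqrt(36*u^2 + 36*v^2 + 1). At (u, v) = (3/2, 9/2): sqrt(811).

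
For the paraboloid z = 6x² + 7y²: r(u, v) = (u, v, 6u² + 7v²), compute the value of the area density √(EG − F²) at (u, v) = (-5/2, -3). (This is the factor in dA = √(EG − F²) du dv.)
√(EG − F²)|_{(-5/2, -3)} = sqrt(2665)

E = 144*u^2 + 1, F = 168*u*v, G = 196*v^2 + 1, so EG − F² = 144*u^2 + 196*v^2 + 1. Taking the positive square root: √(EG − F²) = sqrt(144*u^2 + 196*v^2 + 1). At (u, v) = (-5/2, -3): sqrt(2665).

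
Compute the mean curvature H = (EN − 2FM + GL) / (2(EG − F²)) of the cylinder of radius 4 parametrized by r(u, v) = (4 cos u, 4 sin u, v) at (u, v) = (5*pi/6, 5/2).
H = -1/8

With E = 16, F = 0, G = 1, L = -4, M = 0, N = 0, assemble
  H = (EN − 2FM + GL) / (2(EG − F²)) = -1/8.
At (u, v) = (5*pi/6, 5/2): H = -1/8.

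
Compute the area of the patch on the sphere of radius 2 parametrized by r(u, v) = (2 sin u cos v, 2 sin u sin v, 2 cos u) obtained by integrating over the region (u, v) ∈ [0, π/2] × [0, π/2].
Area = 2*pi

Area = ∫∫ √(EG − F²) du dv with √(EG − F²) = 4*Abs(sin(u)). Integrating over [0, π/2] × [0, π/2] gives 2*pi.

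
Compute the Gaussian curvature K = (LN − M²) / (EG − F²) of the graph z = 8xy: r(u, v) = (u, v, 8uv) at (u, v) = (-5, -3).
K = -64/4739329

Coefficients of the first fundamental form: E = 64*v^2 + 1, F = 64*u*v, G = 64*u^2 + 1.
Coefficients of the second fundamental form: L = 0, M = 8/sqrt(64*u^2 + 64*v^2 + 1), N = 0.
Assemble K = (LN − M²)/(EG − F²) = -64/(4096*u^4 + 8192*u^2*v^2 + 128*u^2 + 4096*v^4 + 128*v^2 + 1). At (u, v) = (-5, -3): K = -64/4739329.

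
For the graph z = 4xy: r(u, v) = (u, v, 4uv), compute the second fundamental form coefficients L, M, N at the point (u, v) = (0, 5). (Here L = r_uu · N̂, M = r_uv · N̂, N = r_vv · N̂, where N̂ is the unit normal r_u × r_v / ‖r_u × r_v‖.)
L = 0;  M = 4*sqrt(401)/401;  N = 0

Compute the unit normal N̂(u, v) = (-4*v/sqrt(16*u^2 + 16*v^2 + 1), -4*u/sqrt(16*u^2 + 16*v^2 + 1), 1/sqrt(16*u^2 + 16*v^2 + 1)), and the second partials r_uu, r_uv, r_vv. Take dot products:
  L(u, v) = r_uu · N̂ = 0,
  M(u, v) = r_uv · N̂ = 4/sqrt(16*u^2 + 16*v^2 + 1),
  N(u, v) = r_vv · N̂ = 0.
Evaluating at (u, v) = (0, 5):
  L = 0, M = 4*sqrt(401)/401, N = 0.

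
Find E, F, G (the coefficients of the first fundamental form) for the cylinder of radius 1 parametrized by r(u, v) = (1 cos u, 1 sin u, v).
E = 1;  F = 0;  G = 1

Compute partials: r_u = (-sin(u), cos(u), 0), r_v = (0, 0, 1). Then
  E = r_u · r_u = 1,
  F = r_u · r_v = 0,
  G = r_v · r_v = 1.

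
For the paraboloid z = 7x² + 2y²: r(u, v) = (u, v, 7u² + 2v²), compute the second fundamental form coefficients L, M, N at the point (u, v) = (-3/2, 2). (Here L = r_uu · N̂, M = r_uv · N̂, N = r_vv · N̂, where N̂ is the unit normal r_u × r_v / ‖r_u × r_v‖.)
L = 7*sqrt(506)/253;  M = 0;  N = 2*sqrt(506)/253

Compute the unit normal N̂(u, v) = (-14*u/sqrt(196*u^2 + 16*v^2 + 1), -4*v/sqrt(196*u^2 + 16*v^2 + 1), 1/sqrt(196*u^2 + 16*v^2 + 1)), and the second partials r_uu, r_uv, r_vv. Take dot products:
  L(u, v) = r_uu · N̂ = 14/sqrt(196*u^2 + 16*v^2 + 1),
  M(u, v) = r_uv · N̂ = 0,
  N(u, v) = r_vv · N̂ = 4/sqrt(196*u^2 + 16*v^2 + 1).
Evaluating at (u, v) = (-3/2, 2):
  L = 7*sqrt(506)/253, M = 0, N = 2*sqrt(506)/253.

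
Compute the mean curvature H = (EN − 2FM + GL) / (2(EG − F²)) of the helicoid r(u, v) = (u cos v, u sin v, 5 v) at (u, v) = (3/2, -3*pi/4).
H = 0

With E = 1, F = 0, G = u^2 + 25, L = 0, M = -5/sqrt(u^2 + 25), N = 0, assemble
  H = (EN − 2FM + GL) / (2(EG − F²)) = 0.
At (u, v) = (3/2, -3*pi/4): H = 0.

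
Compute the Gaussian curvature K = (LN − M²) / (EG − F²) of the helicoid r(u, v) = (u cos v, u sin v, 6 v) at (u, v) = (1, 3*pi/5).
K = -36/1369

Coefficients of the first fundamental form: E = 1, F = 0, G = u^2 + 36.
Coefficients of the second fundamental form: L = 0, M = -6/sqrt(u^2 + 36), N = 0.
Assemble K = (LN − M²)/(EG − F²) = -36/(u^2 + 36)^2. At (u, v) = (1, 3*pi/5): K = -36/1369.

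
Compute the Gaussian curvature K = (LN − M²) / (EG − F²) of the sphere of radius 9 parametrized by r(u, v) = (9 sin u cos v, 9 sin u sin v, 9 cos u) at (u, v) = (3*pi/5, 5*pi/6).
K = 1/81

Coefficients of the first fundamental form: E = 81, F = 0, G = 81*sin(u)^2.
Coefficients of the second fundamental form: L = -9*sin(u)/Abs(sin(u)), M = 0, N = -9*sin(u)^3/Abs(sin(u)).
Assemble K = (LN − M²)/(EG − F²) = 1/81. At (u, v) = (3*pi/5, 5*pi/6): K = 1/81.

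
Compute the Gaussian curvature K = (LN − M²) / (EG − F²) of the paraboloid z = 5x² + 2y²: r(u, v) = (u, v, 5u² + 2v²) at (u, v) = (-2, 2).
K = 8/43245

Coefficients of the first fundamental form: E = 100*u^2 + 1, F = 40*u*v, G = 16*v^2 + 1.
Coefficients of the second fundamental form: L = 10/sqrt(100*u^2 + 16*v^2 + 1), M = 0, N = 4/sqrt(100*u^2 + 16*v^2 + 1).
Assemble K = (LN − M²)/(EG − F²) = 40/(10000*u^4 + 3200*u^2*v^2 + 200*u^2 + 256*v^4 + 32*v^2 + 1). At (u, v) = (-2, 2): K = 8/43245.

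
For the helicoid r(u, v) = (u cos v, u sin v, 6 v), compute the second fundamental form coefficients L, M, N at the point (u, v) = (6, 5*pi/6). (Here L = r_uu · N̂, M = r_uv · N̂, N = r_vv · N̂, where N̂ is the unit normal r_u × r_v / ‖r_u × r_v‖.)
L = 0;  M = -sqrt(2)/2;  N = 0

Compute the unit normal N̂(u, v) = (6*sin(v)/sqrt(u^2 + 36), -6*cos(v)/sqrt(u^2 + 36), u/sqrt(u^2 + 36)), and the second partials r_uu, r_uv, r_vv. Take dot products:
  L(u, v) = r_uu · N̂ = 0,
  M(u, v) = r_uv · N̂ = -6/sqrt(u^2 + 36),
  N(u, v) = r_vv · N̂ = 0.
Evaluating at (u, v) = (6, 5*pi/6):
  L = 0, M = -sqrt(2)/2, N = 0.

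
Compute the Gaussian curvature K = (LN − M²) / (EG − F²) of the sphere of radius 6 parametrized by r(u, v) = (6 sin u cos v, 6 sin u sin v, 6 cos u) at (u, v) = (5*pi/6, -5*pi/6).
K = 1/36

Coefficients of the first fundamental form: E = 36, F = 0, G = 36*sin(u)^2.
Coefficients of the second fundamental form: L = -6*sin(u)/Abs(sin(u)), M = 0, N = -6*sin(u)^3/Abs(sin(u)).
Assemble K = (LN − M²)/(EG − F²) = 1/36. At (u, v) = (5*pi/6, -5*pi/6): K = 1/36.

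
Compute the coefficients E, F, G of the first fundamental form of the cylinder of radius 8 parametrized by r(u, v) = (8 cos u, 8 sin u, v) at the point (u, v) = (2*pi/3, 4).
E = 64;  F = 0;  G = 1

Partials: r_u = (-8*sin(u), 8*cos(u), 0), r_v = (0, 0, 1). As functions of (u, v):
  E = r_u · r_u = 64,
  F = r_u · r_v = 0,
  G = r_v · r_v = 1.
Evaluating at (u, v) = (2*pi/3, 4): E = 64, F = 0, G = 1.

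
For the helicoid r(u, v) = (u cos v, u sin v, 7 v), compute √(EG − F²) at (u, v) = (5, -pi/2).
√(EG − F²)|_{(5, -pi/2)} = sqrt(74)

E = 1, F = 0, G = u^2 + 49; EG − F² = u^2 + 49; √(EG − F²) = sqrt(u^2 + 49). At the given point: sqrt(74).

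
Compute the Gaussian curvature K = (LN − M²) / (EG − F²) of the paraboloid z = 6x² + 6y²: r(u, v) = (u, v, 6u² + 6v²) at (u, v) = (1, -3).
K = 144/2076481

Coefficients of the first fundamental form: E = 144*u^2 + 1, F = 144*u*v, G = 144*v^2 + 1.
Coefficients of the second fundamental form: L = 12/sqrt(144*u^2 + 144*v^2 + 1), M = 0, N = 12/sqrt(144*u^2 + 144*v^2 + 1).
Assemble K = (LN − M²)/(EG − F²) = 144/(20736*u^4 + 41472*u^2*v^2 + 288*u^2 + 20736*v^4 + 288*v^2 + 1). At (u, v) = (1, -3): K = 144/2076481.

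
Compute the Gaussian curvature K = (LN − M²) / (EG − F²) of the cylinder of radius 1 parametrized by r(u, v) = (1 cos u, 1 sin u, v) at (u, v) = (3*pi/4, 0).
K = 0

Coefficients of the first fundamental form: E = 1, F = 0, G = 1.
Coefficients of the second fundamental form: L = -1, M = 0, N = 0.
Assemble K = (LN − M²)/(EG − F²) = 0. At (u, v) = (3*pi/4, 0): K = 0.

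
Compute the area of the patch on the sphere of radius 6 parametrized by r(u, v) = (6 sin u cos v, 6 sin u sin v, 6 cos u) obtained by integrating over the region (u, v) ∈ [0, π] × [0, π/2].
Area = 36*pi

Area = ∫∫ √(EG − F²) du dv with √(EG − F²) = 36*Abs(sin(u)). Integrating over [0, π] × [0, π/2] gives 36*pi.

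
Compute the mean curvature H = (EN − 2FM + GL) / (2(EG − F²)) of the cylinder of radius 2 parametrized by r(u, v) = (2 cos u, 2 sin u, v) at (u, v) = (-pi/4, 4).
H = -1/4

With E = 4, F = 0, G = 1, L = -2, M = 0, N = 0, assemble
  H = (EN − 2FM + GL) / (2(EG − F²)) = -1/4.
At (u, v) = (-pi/4, 4): H = -1/4.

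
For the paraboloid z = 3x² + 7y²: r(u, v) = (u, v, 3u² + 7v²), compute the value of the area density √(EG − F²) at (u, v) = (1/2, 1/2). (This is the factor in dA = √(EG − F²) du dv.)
√(EG − F²)|_{(1/2, 1/2)} = sqrt(59)

E = 36*u^2 + 1, F = 84*u*v, G = 196*v^2 + 1, so EG − F² = 36*u^2 + 196*v^2 + 1. Taking the positive square root: √(EG − F²) = sqrt(36*u^2 + 196*v^2 + 1). At (u, v) = (1/2, 1/2): sqrt(59).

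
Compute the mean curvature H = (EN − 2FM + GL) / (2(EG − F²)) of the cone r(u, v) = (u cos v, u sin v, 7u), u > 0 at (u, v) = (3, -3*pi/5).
H = 7*sqrt(2)/60

With E = 50, F = 0, G = u^2, L = 0, M = 0, N = 7*sqrt(2)*u^2/(10*Abs(u)), assemble
  H = (EN − 2FM + GL) / (2(EG − F²)) = 7*sqrt(2)/(20*Abs(u)).
At (u, v) = (3, -3*pi/5): H = 7*sqrt(2)/60.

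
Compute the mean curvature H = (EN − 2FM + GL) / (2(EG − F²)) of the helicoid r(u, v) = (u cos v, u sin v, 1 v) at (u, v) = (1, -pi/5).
H = 0

With E = 1, F = 0, G = u^2 + 1, L = 0, M = -1/sqrt(u^2 + 1), N = 0, assemble
  H = (EN − 2FM + GL) / (2(EG − F²)) = 0.
At (u, v) = (1, -pi/5): H = 0.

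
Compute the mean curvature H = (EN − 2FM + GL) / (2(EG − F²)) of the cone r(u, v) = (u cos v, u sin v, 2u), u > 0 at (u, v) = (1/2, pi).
H = 2*sqrt(5)/5

With E = 5, F = 0, G = u^2, L = 0, M = 0, N = 2*sqrt(5)*u^2/(5*Abs(u)), assemble
  H = (EN − 2FM + GL) / (2(EG − F²)) = sqrt(5)/(5*Abs(u)).
At (u, v) = (1/2, pi): H = 2*sqrt(5)/5.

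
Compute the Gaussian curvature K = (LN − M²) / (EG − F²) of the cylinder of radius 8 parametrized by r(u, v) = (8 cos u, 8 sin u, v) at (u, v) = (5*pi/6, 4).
K = 0

Coefficients of the first fundamental form: E = 64, F = 0, G = 1.
Coefficients of the second fundamental form: L = -8, M = 0, N = 0.
Assemble K = (LN − M²)/(EG − F²) = 0. At (u, v) = (5*pi/6, 4): K = 0.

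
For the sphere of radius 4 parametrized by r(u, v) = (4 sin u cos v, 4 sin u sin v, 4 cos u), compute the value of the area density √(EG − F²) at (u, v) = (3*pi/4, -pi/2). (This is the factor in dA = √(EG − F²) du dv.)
√(EG − F²)|_{(3*pi/4, -pi/2)} = 8*sqrt(2)

E = 16, F = 0, G = 16*sin(u)^2, so EG − F² = 256*sin(u)^2. Taking the positive square root: √(EG − F²) = 16*Abs(sin(u)). At (u, v) = (3*pi/4, -pi/2): 8*sqrt(2).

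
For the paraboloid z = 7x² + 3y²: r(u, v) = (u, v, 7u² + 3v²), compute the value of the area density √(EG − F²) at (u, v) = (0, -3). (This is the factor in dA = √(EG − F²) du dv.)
√(EG − F²)|_{(0, -3)} = 5*sqrt(13)

E = 196*u^2 + 1, F = 84*u*v, G = 36*v^2 + 1, so EG − F² = 196*u^2 + 36*v^2 + 1. Taking the positive square root: √(EG − F²) = sqrt(196*u^2 + 36*v^2 + 1). At (u, v) = (0, -3): 5*sqrt(13).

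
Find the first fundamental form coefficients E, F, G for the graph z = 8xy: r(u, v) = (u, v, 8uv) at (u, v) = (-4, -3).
E = 577;  F = 768;  G = 1025

Partials: r_u = (1, 0, 8*v), r_v = (0, 1, 8*u). As functions of (u, v):
  E = r_u · r_u = 64*v^2 + 1,
  F = r_u · r_v = 64*u*v,
  G = r_v · r_v = 64*u^2 + 1.
Evaluating at (u, v) = (-4, -3): E = 577, F = 768, G = 1025.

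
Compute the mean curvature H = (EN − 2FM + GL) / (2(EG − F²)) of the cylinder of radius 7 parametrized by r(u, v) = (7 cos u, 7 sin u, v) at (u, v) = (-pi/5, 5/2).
H = -1/14

With E = 49, F = 0, G = 1, L = -7, M = 0, N = 0, assemble
  H = (EN − 2FM + GL) / (2(EG − F²)) = -1/14.
At (u, v) = (-pi/5, 5/2): H = -1/14.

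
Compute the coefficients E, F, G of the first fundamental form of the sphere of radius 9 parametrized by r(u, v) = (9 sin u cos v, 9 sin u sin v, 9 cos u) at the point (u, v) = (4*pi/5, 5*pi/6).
E = 81;  F = 0;  G = 405/8 - 81*sqrt(5)/8

Partials: r_u = (9*cos(u)*cos(v), 9*sin(v)*cos(u), -9*sin(u)), r_v = (-9*sin(u)*sin(v), 9*sin(u)*cos(v), 0). As functions of (u, v):
  E = r_u · r_u = 81,
  F = r_u · r_v = 0,
  G = r_v · r_v = 81*sin(u)^2.
Evaluating at (u, v) = (4*pi/5, 5*pi/6): E = 81, F = 0, G = 405/8 - 81*sqrt(5)/8.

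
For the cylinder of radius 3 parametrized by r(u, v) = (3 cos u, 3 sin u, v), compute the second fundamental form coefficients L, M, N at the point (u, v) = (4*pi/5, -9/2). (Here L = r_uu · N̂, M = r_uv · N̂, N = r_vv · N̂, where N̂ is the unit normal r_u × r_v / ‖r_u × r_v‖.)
L = -3;  M = 0;  N = 0

Compute the unit normal N̂(u, v) = (cos(u), sin(u), 0), and the second partials r_uu, r_uv, r_vv. Take dot products:
  L(u, v) = r_uu · N̂ = -3,
  M(u, v) = r_uv · N̂ = 0,
  N(u, v) = r_vv · N̂ = 0.
Evaluating at (u, v) = (4*pi/5, -9/2):
  L = -3, M = 0, N = 0.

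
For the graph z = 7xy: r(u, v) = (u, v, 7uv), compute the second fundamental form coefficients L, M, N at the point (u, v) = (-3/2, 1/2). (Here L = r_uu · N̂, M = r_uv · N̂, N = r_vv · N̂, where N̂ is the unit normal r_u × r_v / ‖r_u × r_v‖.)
L = 0;  M = 7*sqrt(494)/247;  N = 0

Compute the unit normal N̂(u, v) = (-7*v/sqrt(49*u^2 + 49*v^2 + 1), -7*u/sqrt(49*u^2 + 49*v^2 + 1), 1/sqrt(49*u^2 + 49*v^2 + 1)), and the second partials r_uu, r_uv, r_vv. Take dot products:
  L(u, v) = r_uu · N̂ = 0,
  M(u, v) = r_uv · N̂ = 7/sqrt(49*u^2 + 49*v^2 + 1),
  N(u, v) = r_vv · N̂ = 0.
Evaluating at (u, v) = (-3/2, 1/2):
  L = 0, M = 7*sqrt(494)/247, N = 0.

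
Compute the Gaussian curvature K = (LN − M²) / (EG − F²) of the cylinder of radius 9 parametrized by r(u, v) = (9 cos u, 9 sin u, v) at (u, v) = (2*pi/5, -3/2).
K = 0

Coefficients of the first fundamental form: E = 81, F = 0, G = 1.
Coefficients of the second fundamental form: L = -9, M = 0, N = 0.
Assemble K = (LN − M²)/(EG − F²) = 0. At (u, v) = (2*pi/5, -3/2): K = 0.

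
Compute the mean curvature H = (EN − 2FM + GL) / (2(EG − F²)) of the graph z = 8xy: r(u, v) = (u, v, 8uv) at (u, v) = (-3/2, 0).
H = 0

With E = 64*v^2 + 1, F = 64*u*v, G = 64*u^2 + 1, L = 0, M = 8/sqrt(64*u^2 + 64*v^2 + 1), N = 0, assemble
  H = (EN − 2FM + GL) / (2(EG − F²)) = -512*u*v/(64*u^2 + 64*v^2 + 1)^(3/2).
At (u, v) = (-3/2, 0): H = 0.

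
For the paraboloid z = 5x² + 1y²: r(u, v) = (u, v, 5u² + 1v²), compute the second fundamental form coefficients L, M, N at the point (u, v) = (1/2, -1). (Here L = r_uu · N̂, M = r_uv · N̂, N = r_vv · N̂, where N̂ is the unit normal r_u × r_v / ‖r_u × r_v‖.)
L = sqrt(30)/3;  M = 0;  N = sqrt(30)/15

Compute the unit normal N̂(u, v) = (-10*u/sqrt(100*u^2 + 4*v^2 + 1), -2*v/sqrt(100*u^2 + 4*v^2 + 1), 1/sqrt(100*u^2 + 4*v^2 + 1)), and the second partials r_uu, r_uv, r_vv. Take dot products:
  L(u, v) = r_uu · N̂ = 10/sqrt(100*u^2 + 4*v^2 + 1),
  M(u, v) = r_uv · N̂ = 0,
  N(u, v) = r_vv · N̂ = 2/sqrt(100*u^2 + 4*v^2 + 1).
Evaluating at (u, v) = (1/2, -1):
  L = sqrt(30)/3, M = 0, N = sqrt(30)/15.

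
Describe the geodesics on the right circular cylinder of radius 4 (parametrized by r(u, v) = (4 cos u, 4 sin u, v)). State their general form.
The cylinder is flat (K = 0) and locally isometric to the plane via the development (u, v) ↦ (4 u, v). Geodesics are the pre-images of straight lines: circles (v constant), vertical lines (u constant), and helices (v = c · u + d) for constants c, d.

A right cylinder has E = 4², F = 0, G = 1, so EG − F² = 4², and L = −4, M = N = 0, giving K = (LN − M²)/(EG − F²) = 0 everywhere. A flat surface is locally isometric to the Euclidean plane via the map (u, v) ↦ (4 u, v). Straight lines in the (x̃, ỹ) plane pull back to: (a) horizontal circles (v = const), (b) vertical generators (u = const), and (c) helices (4 u tan θ = v, i.e. v = c · u + d).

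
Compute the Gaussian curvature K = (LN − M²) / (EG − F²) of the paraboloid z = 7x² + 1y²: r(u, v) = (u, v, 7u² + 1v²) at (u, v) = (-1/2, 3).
K = 7/1849

Coefficients of the first fundamental form: E = 196*u^2 + 1, F = 28*u*v, G = 4*v^2 + 1.
Coefficients of the second fundamental form: L = 14/sqrt(196*u^2 + 4*v^2 + 1), M = 0, N = 2/sqrt(196*u^2 + 4*v^2 + 1).
Assemble K = (LN − M²)/(EG − F²) = 28/(38416*u^4 + 1568*u^2*v^2 + 392*u^2 + 16*v^4 + 8*v^2 + 1). At (u, v) = (-1/2, 3): K = 7/1849.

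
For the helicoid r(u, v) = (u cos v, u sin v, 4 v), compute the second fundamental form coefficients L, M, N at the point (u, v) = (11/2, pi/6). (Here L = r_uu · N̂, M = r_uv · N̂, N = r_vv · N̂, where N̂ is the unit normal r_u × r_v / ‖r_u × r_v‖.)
L = 0;  M = -8*sqrt(185)/185;  N = 0

Compute the unit normal N̂(u, v) = (4*sin(v)/sqrt(u^2 + 16), -4*cos(v)/sqrt(u^2 + 16), u/sqrt(u^2 + 16)), and the second partials r_uu, r_uv, r_vv. Take dot products:
  L(u, v) = r_uu · N̂ = 0,
  M(u, v) = r_uv · N̂ = -4/sqrt(u^2 + 16),
  N(u, v) = r_vv · N̂ = 0.
Evaluating at (u, v) = (11/2, pi/6):
  L = 0, M = -8*sqrt(185)/185, N = 0.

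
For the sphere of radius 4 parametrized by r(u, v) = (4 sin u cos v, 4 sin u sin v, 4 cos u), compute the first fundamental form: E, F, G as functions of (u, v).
E = 16;  F = 0;  G = 16*sin(u)^2

Compute partials: r_u = (4*cos(u)*cos(v), 4*sin(v)*cos(u), -4*sin(u)), r_v = (-4*sin(u)*sin(v), 4*sin(u)*cos(v), 0). Then
  E = r_u · r_u = 16,
  F = r_u · r_v = 0,
  G = r_v · r_v = 16*sin(u)^2.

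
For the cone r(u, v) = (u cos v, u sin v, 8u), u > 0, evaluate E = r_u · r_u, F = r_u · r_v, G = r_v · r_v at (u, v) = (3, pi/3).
E = 65;  F = 0;  G = 9

Partials: r_u = (cos(v), sin(v), 8), r_v = (-u*sin(v), u*cos(v), 0). As functions of (u, v):
  E = r_u · r_u = 65,
  F = r_u · r_v = 0,
  G = r_v · r_v = u^2.
Evaluating at (u, v) = (3, pi/3): E = 65, F = 0, G = 9.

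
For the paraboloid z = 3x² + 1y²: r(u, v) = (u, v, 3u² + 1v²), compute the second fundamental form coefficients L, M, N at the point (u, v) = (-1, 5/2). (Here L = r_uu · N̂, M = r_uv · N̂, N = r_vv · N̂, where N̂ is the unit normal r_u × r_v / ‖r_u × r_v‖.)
L = 3*sqrt(62)/31;  M = 0;  N = sqrt(62)/31

Compute the unit normal N̂(u, v) = (-6*u/sqrt(36*u^2 + 4*v^2 + 1), -2*v/sqrt(36*u^2 + 4*v^2 + 1), 1/sqrt(36*u^2 + 4*v^2 + 1)), and the second partials r_uu, r_uv, r_vv. Take dot products:
  L(u, v) = r_uu · N̂ = 6/sqrt(36*u^2 + 4*v^2 + 1),
  M(u, v) = r_uv · N̂ = 0,
  N(u, v) = r_vv · N̂ = 2/sqrt(36*u^2 + 4*v^2 + 1).
Evaluating at (u, v) = (-1, 5/2):
  L = 3*sqrt(62)/31, M = 0, N = sqrt(62)/31.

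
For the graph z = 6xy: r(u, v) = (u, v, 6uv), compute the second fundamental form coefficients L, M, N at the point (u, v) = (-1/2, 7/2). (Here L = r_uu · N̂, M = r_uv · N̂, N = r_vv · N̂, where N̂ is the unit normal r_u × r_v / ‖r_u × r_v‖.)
L = 0;  M = 6*sqrt(451)/451;  N = 0

Compute the unit normal N̂(u, v) = (-6*v/sqrt(36*u^2 + 36*v^2 + 1), -6*u/sqrt(36*u^2 + 36*v^2 + 1), 1/sqrt(36*u^2 + 36*v^2 + 1)), and the second partials r_uu, r_uv, r_vv. Take dot products:
  L(u, v) = r_uu · N̂ = 0,
  M(u, v) = r_uv · N̂ = 6/sqrt(36*u^2 + 36*v^2 + 1),
  N(u, v) = r_vv · N̂ = 0.
Evaluating at (u, v) = (-1/2, 7/2):
  L = 0, M = 6*sqrt(451)/451, N = 0.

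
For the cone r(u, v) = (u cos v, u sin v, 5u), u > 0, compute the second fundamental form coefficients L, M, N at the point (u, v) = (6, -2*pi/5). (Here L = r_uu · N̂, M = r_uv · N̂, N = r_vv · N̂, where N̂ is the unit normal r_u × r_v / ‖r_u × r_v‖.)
L = 0;  M = 0;  N = 15*sqrt(26)/13

Compute the unit normal N̂(u, v) = (-5*sqrt(26)*u*cos(v)/(26*Abs(u)), -5*sqrt(26)*u*sin(v)/(26*Abs(u)), sqrt(26)*u/(26*Abs(u))), and the second partials r_uu, r_uv, r_vv. Take dot products:
  L(u, v) = r_uu · N̂ = 0,
  M(u, v) = r_uv · N̂ = 0,
  N(u, v) = r_vv · N̂ = 5*sqrt(26)*u^2/(26*Abs(u)).
Evaluating at (u, v) = (6, -2*pi/5):
  L = 0, M = 0, N = 15*sqrt(26)/13.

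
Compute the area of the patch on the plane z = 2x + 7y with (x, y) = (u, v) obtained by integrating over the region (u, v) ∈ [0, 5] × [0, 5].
Area = 75*sqrt(6)

Area = ∫∫ √(EG − F²) du dv with √(EG − F²) = 3*sqrt(6). Integrating over [0, 5] × [0, 5] gives 75*sqrt(6).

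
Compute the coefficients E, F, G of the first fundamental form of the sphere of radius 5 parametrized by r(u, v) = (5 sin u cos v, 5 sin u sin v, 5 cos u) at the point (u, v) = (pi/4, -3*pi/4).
E = 25;  F = 0;  G = 25/2

Partials: r_u = (5*cos(u)*cos(v), 5*sin(v)*cos(u), -5*sin(u)), r_v = (-5*sin(u)*sin(v), 5*sin(u)*cos(v), 0). As functions of (u, v):
  E = r_u · r_u = 25,
  F = r_u · r_v = 0,
  G = r_v · r_v = 25*sin(u)^2.
Evaluating at (u, v) = (pi/4, -3*pi/4): E = 25, F = 0, G = 25/2.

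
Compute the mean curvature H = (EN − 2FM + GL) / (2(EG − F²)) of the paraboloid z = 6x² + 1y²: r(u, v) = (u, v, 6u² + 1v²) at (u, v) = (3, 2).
H = 1399*sqrt(1313)/1723969

With E = 144*u^2 + 1, F = 24*u*v, G = 4*v^2 + 1, L = 12/sqrt(144*u^2 + 4*v^2 + 1), M = 0, N = 2/sqrt(144*u^2 + 4*v^2 + 1), assemble
  H = (EN − 2FM + GL) / (2(EG − F²)) = (144*u^2 + 24*v^2 + 7)/(144*u^2 + 4*v^2 + 1)^(3/2).
At (u, v) = (3, 2): H = 1399*sqrt(1313)/1723969.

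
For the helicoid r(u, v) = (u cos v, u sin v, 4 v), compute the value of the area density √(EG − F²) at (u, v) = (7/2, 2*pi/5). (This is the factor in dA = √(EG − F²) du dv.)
√(EG − F²)|_{(7/2, 2*pi/5)} = sqrt(113)/2

E = 1, F = 0, G = u^2 + 16, so EG − F² = u^2 + 16. Taking the positive square root: √(EG − F²) = sqrt(u^2 + 16). At (u, v) = (7/2, 2*pi/5): sqrt(113)/2.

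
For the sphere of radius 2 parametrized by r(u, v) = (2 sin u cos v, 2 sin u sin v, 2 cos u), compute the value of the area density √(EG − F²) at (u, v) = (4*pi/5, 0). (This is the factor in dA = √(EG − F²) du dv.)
√(EG − F²)|_{(4*pi/5, 0)} = sqrt(10 - 2*sqrt(5))

E = 4, F = 0, G = 4*sin(u)^2, so EG − F² = 16*sin(u)^2. Taking the positive square root: √(EG − F²) = 4*Abs(sin(u)). At (u, v) = (4*pi/5, 0): sqrt(10 - 2*sqrt(5)).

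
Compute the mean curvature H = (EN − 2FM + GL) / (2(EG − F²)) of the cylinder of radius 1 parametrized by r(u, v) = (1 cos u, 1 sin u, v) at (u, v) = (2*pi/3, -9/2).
H = -1/2

With E = 1, F = 0, G = 1, L = -1, M = 0, N = 0, assemble
  H = (EN − 2FM + GL) / (2(EG − F²)) = -1/2.
At (u, v) = (2*pi/3, -9/2): H = -1/2.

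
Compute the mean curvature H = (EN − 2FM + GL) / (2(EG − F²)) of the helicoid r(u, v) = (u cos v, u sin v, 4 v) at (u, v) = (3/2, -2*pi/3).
H = 0

With E = 1, F = 0, G = u^2 + 16, L = 0, M = -4/sqrt(u^2 + 16), N = 0, assemble
  H = (EN − 2FM + GL) / (2(EG − F²)) = 0.
At (u, v) = (3/2, -2*pi/3): H = 0.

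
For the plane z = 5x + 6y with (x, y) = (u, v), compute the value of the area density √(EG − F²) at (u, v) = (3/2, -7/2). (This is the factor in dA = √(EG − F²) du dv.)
√(EG − F²)|_{(3/2, -7/2)} = sqrt(62)

E = 26, F = 30, G = 37, so EG − F² = 62. Taking the positive square root: √(EG − F²) = sqrt(62). At (u, v) = (3/2, -7/2): sqrt(62).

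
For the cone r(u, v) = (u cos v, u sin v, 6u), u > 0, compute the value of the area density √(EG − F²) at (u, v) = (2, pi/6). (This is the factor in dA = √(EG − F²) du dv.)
√(EG − F²)|_{(2, pi/6)} = 2*sqrt(37)

E = 37, F = 0, G = u^2, so EG − F² = 37*u^2. Taking the positive square root: √(EG − F²) = sqrt(37)*Abs(u). At (u, v) = (2, pi/6): 2*sqrt(37).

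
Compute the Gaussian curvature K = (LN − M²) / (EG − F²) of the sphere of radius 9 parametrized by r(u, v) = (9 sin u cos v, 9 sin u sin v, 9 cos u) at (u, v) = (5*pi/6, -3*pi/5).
K = 1/81

Coefficients of the first fundamental form: E = 81, F = 0, G = 81*sin(u)^2.
Coefficients of the second fundamental form: L = -9*sin(u)/Abs(sin(u)), M = 0, N = -9*sin(u)^3/Abs(sin(u)).
Assemble K = (LN − M²)/(EG − F²) = 1/81. At (u, v) = (5*pi/6, -3*pi/5): K = 1/81.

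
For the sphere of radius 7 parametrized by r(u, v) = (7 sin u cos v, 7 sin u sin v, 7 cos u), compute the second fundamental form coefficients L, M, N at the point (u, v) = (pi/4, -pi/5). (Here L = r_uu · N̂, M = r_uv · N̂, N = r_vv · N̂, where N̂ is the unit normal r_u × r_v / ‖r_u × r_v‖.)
L = -7;  M = 0;  N = -7/2

Compute the unit normal N̂(u, v) = (sin(u)^2*cos(v)/Abs(sin(u)), sin(u)^2*sin(v)/Abs(sin(u)), sin(2*u)/(2*Abs(sin(u)))), and the second partials r_uu, r_uv, r_vv. Take dot products:
  L(u, v) = r_uu · N̂ = -7*sin(u)/Abs(sin(u)),
  M(u, v) = r_uv · N̂ = 0,
  N(u, v) = r_vv · N̂ = -7*sin(u)^3/Abs(sin(u)).
Evaluating at (u, v) = (pi/4, -pi/5):
  L = -7, M = 0, N = -7/2.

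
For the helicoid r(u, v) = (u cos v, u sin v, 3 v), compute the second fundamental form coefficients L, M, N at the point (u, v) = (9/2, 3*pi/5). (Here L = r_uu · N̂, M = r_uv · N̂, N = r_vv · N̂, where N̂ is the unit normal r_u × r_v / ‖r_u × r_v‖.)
L = 0;  M = -2*sqrt(13)/13;  N = 0

Compute the unit normal N̂(u, v) = (3*sin(v)/sqrt(u^2 + 9), -3*cos(v)/sqrt(u^2 + 9), u/sqrt(u^2 + 9)), and the second partials r_uu, r_uv, r_vv. Take dot products:
  L(u, v) = r_uu · N̂ = 0,
  M(u, v) = r_uv · N̂ = -3/sqrt(u^2 + 9),
  N(u, v) = r_vv · N̂ = 0.
Evaluating at (u, v) = (9/2, 3*pi/5):
  L = 0, M = -2*sqrt(13)/13, N = 0.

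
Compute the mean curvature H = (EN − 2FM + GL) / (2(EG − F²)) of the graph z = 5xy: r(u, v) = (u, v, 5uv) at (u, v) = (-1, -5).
H = -625*sqrt(651)/423801

With E = 25*v^2 + 1, F = 25*u*v, G = 25*u^2 + 1, L = 0, M = 5/sqrt(25*u^2 + 25*v^2 + 1), N = 0, assemble
  H = (EN − 2FM + GL) / (2(EG − F²)) = -125*u*v/(25*u^2 + 25*v^2 + 1)^(3/2).
At (u, v) = (-1, -5): H = -625*sqrt(651)/423801.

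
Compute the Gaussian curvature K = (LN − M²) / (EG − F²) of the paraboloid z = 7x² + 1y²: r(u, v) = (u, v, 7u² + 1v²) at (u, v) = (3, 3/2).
K = 7/786769

Coefficients of the first fundamental form: E = 196*u^2 + 1, F = 28*u*v, G = 4*v^2 + 1.
Coefficients of the second fundamental form: L = 14/sqrt(196*u^2 + 4*v^2 + 1), M = 0, N = 2/sqrt(196*u^2 + 4*v^2 + 1).
Assemble K = (LN − M²)/(EG − F²) = 28/(38416*u^4 + 1568*u^2*v^2 + 392*u^2 + 16*v^4 + 8*v^2 + 1). At (u, v) = (3, 3/2): K = 7/786769.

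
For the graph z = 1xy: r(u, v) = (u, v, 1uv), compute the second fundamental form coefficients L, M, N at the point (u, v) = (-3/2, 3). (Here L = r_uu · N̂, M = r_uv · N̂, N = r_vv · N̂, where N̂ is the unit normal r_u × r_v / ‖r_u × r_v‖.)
L = 0;  M = 2/7;  N = 0

Compute the unit normal N̂(u, v) = (-v/sqrt(u^2 + v^2 + 1), -u/sqrt(u^2 + v^2 + 1), 1/sqrt(u^2 + v^2 + 1)), and the second partials r_uu, r_uv, r_vv. Take dot products:
  L(u, v) = r_uu · N̂ = 0,
  M(u, v) = r_uv · N̂ = 1/sqrt(u^2 + v^2 + 1),
  N(u, v) = r_vv · N̂ = 0.
Evaluating at (u, v) = (-3/2, 3):
  L = 0, M = 2/7, N = 0.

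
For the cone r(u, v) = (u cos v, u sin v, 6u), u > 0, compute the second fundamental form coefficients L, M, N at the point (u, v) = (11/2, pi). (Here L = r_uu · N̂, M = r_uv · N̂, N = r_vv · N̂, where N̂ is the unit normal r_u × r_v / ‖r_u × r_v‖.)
L = 0;  M = 0;  N = 33*sqrt(37)/37

Compute the unit normal N̂(u, v) = (-6*sqrt(37)*u*cos(v)/(37*Abs(u)), -6*sqrt(37)*u*sin(v)/(37*Abs(u)), sqrt(37)*u/(37*Abs(u))), and the second partials r_uu, r_uv, r_vv. Take dot products:
  L(u, v) = r_uu · N̂ = 0,
  M(u, v) = r_uv · N̂ = 0,
  N(u, v) = r_vv · N̂ = 6*sqrt(37)*u^2/(37*Abs(u)).
Evaluating at (u, v) = (11/2, pi):
  L = 0, M = 0, N = 33*sqrt(37)/37.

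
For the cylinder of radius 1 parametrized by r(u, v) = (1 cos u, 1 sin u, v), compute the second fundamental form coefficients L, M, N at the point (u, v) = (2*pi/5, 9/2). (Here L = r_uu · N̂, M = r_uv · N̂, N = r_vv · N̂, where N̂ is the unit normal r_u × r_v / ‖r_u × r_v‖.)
L = -1;  M = 0;  N = 0

Compute the unit normal N̂(u, v) = (cos(u), sin(u), 0), and the second partials r_uu, r_uv, r_vv. Take dot products:
  L(u, v) = r_uu · N̂ = -1,
  M(u, v) = r_uv · N̂ = 0,
  N(u, v) = r_vv · N̂ = 0.
Evaluating at (u, v) = (2*pi/5, 9/2):
  L = -1, M = 0, N = 0.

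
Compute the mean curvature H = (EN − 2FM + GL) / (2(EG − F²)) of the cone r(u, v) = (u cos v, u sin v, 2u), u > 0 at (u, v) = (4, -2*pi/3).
H = sqrt(5)/20

With E = 5, F = 0, G = u^2, L = 0, M = 0, N = 2*sqrt(5)*u^2/(5*Abs(u)), assemble
  H = (EN − 2FM + GL) / (2(EG − F²)) = sqrt(5)/(5*Abs(u)).
At (u, v) = (4, -2*pi/3): H = sqrt(5)/20.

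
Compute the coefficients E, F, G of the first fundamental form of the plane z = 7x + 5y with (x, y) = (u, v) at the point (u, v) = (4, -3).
E = 50;  F = 35;  G = 26

Partials: r_u = (1, 0, 7), r_v = (0, 1, 5). As functions of (u, v):
  E = r_u · r_u = 50,
  F = r_u · r_v = 35,
  G = r_v · r_v = 26.
Evaluating at (u, v) = (4, -3): E = 50, F = 35, G = 26.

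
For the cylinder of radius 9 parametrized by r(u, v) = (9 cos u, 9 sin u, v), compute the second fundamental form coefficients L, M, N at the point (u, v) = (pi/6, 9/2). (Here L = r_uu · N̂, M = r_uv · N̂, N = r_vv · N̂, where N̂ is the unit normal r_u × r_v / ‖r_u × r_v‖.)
L = -9;  M = 0;  N = 0

Compute the unit normal N̂(u, v) = (cos(u), sin(u), 0), and the second partials r_uu, r_uv, r_vv. Take dot products:
  L(u, v) = r_uu · N̂ = -9,
  M(u, v) = r_uv · N̂ = 0,
  N(u, v) = r_vv · N̂ = 0.
Evaluating at (u, v) = (pi/6, 9/2):
  L = -9, M = 0, N = 0.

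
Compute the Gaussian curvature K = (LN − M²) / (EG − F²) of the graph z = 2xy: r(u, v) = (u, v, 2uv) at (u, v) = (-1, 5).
K = -4/11025

Coefficients of the first fundamental form: E = 4*v^2 + 1, F = 4*u*v, G = 4*u^2 + 1.
Coefficients of the second fundamental form: L = 0, M = 2/sqrt(4*u^2 + 4*v^2 + 1), N = 0.
Assemble K = (LN − M²)/(EG − F²) = -4/(16*u^4 + 32*u^2*v^2 + 8*u^2 + 16*v^4 + 8*v^2 + 1). At (u, v) = (-1, 5): K = -4/11025.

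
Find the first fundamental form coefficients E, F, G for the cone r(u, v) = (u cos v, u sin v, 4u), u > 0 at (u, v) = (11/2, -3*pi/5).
E = 17;  F = 0;  G = 121/4

Partials: r_u = (cos(v), sin(v), 4), r_v = (-u*sin(v), u*cos(v), 0). As functions of (u, v):
  E = r_u · r_u = 17,
  F = r_u · r_v = 0,
  G = r_v · r_v = u^2.
Evaluating at (u, v) = (11/2, -3*pi/5): E = 17, F = 0, G = 121/4.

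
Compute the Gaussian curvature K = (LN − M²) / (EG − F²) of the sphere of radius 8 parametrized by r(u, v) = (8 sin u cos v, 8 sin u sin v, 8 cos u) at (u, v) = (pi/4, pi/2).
K = 1/64

Coefficients of the first fundamental form: E = 64, F = 0, G = 64*sin(u)^2.
Coefficients of the second fundamental form: L = -8*sin(u)/Abs(sin(u)), M = 0, N = -8*sin(u)^3/Abs(sin(u)).
Assemble K = (LN − M²)/(EG − F²) = 1/64. At (u, v) = (pi/4, pi/2): K = 1/64.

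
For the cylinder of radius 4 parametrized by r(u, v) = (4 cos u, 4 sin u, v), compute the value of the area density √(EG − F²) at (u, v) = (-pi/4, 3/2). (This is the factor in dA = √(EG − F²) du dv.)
√(EG − F²)|_{(-pi/4, 3/2)} = 4

E = 16, F = 0, G = 1, so EG − F² = 16. Taking the positive square root: √(EG − F²) = 4. At (u, v) = (-pi/4, 3/2): 4.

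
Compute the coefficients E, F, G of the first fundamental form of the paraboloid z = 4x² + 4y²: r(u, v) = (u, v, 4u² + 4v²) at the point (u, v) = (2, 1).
E = 257;  F = 128;  G = 65

Partials: r_u = (1, 0, 8*u), r_v = (0, 1, 8*v). As functions of (u, v):
  E = r_u · r_u = 64*u^2 + 1,
  F = r_u · r_v = 64*u*v,
  G = r_v · r_v = 64*v^2 + 1.
Evaluating at (u, v) = (2, 1): E = 257, F = 128, G = 65.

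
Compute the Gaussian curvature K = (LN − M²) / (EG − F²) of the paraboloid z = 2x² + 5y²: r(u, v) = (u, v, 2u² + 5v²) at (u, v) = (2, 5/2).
K = 2/23805

Coefficients of the first fundamental form: E = 16*u^2 + 1, F = 40*u*v, G = 100*v^2 + 1.
Coefficients of the second fundamental form: L = 4/sqrt(16*u^2 + 100*v^2 + 1), M = 0, N = 10/sqrt(16*u^2 + 100*v^2 + 1).
Assemble K = (LN − M²)/(EG − F²) = 40/(256*u^4 + 3200*u^2*v^2 + 32*u^2 + 10000*v^4 + 200*v^2 + 1). At (u, v) = (2, 5/2): K = 2/23805.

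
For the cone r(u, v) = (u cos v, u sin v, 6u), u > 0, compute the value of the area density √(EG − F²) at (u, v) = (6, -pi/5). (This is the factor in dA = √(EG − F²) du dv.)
√(EG − F²)|_{(6, -pi/5)} = 6*sqrt(37)

E = 37, F = 0, G = u^2, so EG − F² = 37*u^2. Taking the positive square root: √(EG − F²) = sqrt(37)*Abs(u). At (u, v) = (6, -pi/5): 6*sqrt(37).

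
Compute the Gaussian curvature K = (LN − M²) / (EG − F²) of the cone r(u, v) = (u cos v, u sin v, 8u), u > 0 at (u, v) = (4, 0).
K = 0

Coefficients of the first fundamental form: E = 65, F = 0, G = u^2.
Coefficients of the second fundamental form: L = 0, M = 0, N = 8*sqrt(65)*u^2/(65*Abs(u)).
Assemble K = (LN − M²)/(EG − F²) = 0. At (u, v) = (4, 0): K = 0.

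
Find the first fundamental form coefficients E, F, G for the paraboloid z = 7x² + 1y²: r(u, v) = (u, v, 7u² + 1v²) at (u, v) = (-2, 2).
E = 785;  F = -112;  G = 17

Partials: r_u = (1, 0, 14*u), r_v = (0, 1, 2*v). As functions of (u, v):
  E = r_u · r_u = 196*u^2 + 1,
  F = r_u · r_v = 28*u*v,
  G = r_v · r_v = 4*v^2 + 1.
Evaluating at (u, v) = (-2, 2): E = 785, F = -112, G = 17.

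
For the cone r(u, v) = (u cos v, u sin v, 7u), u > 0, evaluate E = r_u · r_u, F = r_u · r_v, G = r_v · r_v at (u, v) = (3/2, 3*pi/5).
E = 50;  F = 0;  G = 9/4

Partials: r_u = (cos(v), sin(v), 7), r_v = (-u*sin(v), u*cos(v), 0). As functions of (u, v):
  E = r_u · r_u = 50,
  F = r_u · r_v = 0,
  G = r_v · r_v = u^2.
Evaluating at (u, v) = (3/2, 3*pi/5): E = 50, F = 0, G = 9/4.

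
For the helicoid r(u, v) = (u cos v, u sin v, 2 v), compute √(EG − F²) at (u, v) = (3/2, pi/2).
√(EG − F²)|_{(3/2, pi/2)} = 5/2

E = 1, F = 0, G = u^2 + 4; EG − F² = u^2 + 4; √(EG − F²) = sqrt(u^2 + 4). At the given point: 5/2.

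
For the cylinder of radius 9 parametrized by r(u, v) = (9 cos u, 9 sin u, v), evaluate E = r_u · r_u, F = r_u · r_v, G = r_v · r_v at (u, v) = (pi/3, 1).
E = 81;  F = 0;  G = 1

Partials: r_u = (-9*sin(u), 9*cos(u), 0), r_v = (0, 0, 1). As functions of (u, v):
  E = r_u · r_u = 81,
  F = r_u · r_v = 0,
  G = r_v · r_v = 1.
Evaluating at (u, v) = (pi/3, 1): E = 81, F = 0, G = 1.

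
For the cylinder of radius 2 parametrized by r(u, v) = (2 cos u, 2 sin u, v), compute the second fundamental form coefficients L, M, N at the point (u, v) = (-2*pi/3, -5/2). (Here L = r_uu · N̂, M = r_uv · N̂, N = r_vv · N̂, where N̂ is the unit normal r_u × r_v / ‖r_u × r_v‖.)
L = -2;  M = 0;  N = 0

Compute the unit normal N̂(u, v) = (cos(u), sin(u), 0), and the second partials r_uu, r_uv, r_vv. Take dot products:
  L(u, v) = r_uu · N̂ = -2,
  M(u, v) = r_uv · N̂ = 0,
  N(u, v) = r_vv · N̂ = 0.
Evaluating at (u, v) = (-2*pi/3, -5/2):
  L = -2, M = 0, N = 0.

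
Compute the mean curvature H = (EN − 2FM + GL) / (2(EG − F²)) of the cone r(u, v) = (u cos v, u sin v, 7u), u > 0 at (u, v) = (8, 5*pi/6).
H = 7*sqrt(2)/160

With E = 50, F = 0, G = u^2, L = 0, M = 0, N = 7*sqrt(2)*u^2/(10*Abs(u)), assemble
  H = (EN − 2FM + GL) / (2(EG − F²)) = 7*sqrt(2)/(20*Abs(u)).
At (u, v) = (8, 5*pi/6): H = 7*sqrt(2)/160.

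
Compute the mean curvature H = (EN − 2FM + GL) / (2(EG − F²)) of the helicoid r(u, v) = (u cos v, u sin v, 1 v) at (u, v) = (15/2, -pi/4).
H = 0

With E = 1, F = 0, G = u^2 + 1, L = 0, M = -1/sqrt(u^2 + 1), N = 0, assemble
  H = (EN − 2FM + GL) / (2(EG − F²)) = 0.
At (u, v) = (15/2, -pi/4): H = 0.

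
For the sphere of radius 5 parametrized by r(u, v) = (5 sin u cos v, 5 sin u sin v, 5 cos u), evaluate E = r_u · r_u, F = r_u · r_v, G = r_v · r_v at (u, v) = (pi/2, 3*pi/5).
E = 25;  F = 0;  G = 25

Partials: r_u = (5*cos(u)*cos(v), 5*sin(v)*cos(u), -5*sin(u)), r_v = (-5*sin(u)*sin(v), 5*sin(u)*cos(v), 0). As functions of (u, v):
  E = r_u · r_u = 25,
  F = r_u · r_v = 0,
  G = r_v · r_v = 25*sin(u)^2.
Evaluating at (u, v) = (pi/2, 3*pi/5): E = 25, F = 0, G = 25.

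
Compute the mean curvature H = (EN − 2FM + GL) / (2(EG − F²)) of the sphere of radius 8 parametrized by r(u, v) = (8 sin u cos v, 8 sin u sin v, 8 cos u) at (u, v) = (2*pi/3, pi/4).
H = -1/8

With E = 64, F = 0, G = 64*sin(u)^2, L = -8*sin(u)/Abs(sin(u)), M = 0, N = -8*sin(u)^3/Abs(sin(u)), assemble
  H = (EN − 2FM + GL) / (2(EG − F²)) = -sin(u)/(8*Abs(sin(u))).
At (u, v) = (2*pi/3, pi/4): H = -1/8.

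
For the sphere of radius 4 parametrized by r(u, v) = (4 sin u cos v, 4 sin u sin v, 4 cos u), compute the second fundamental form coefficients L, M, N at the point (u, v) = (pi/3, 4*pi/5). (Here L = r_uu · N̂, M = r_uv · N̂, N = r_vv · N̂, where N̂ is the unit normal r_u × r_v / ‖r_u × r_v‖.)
L = -4;  M = 0;  N = -3

Compute the unit normal N̂(u, v) = (sin(u)^2*cos(v)/Abs(sin(u)), sin(u)^2*sin(v)/Abs(sin(u)), sin(2*u)/(2*Abs(sin(u)))), and the second partials r_uu, r_uv, r_vv. Take dot products:
  L(u, v) = r_uu · N̂ = -4*sin(u)/Abs(sin(u)),
  M(u, v) = r_uv · N̂ = 0,
  N(u, v) = r_vv · N̂ = -4*sin(u)^3/Abs(sin(u)).
Evaluating at (u, v) = (pi/3, 4*pi/5):
  L = -4, M = 0, N = -3.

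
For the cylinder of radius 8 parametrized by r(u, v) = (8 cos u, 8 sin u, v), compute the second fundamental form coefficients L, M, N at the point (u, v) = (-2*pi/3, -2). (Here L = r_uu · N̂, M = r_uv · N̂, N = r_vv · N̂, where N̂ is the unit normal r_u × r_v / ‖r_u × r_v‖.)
L = -8;  M = 0;  N = 0

Compute the unit normal N̂(u, v) = (cos(u), sin(u), 0), and the second partials r_uu, r_uv, r_vv. Take dot products:
  L(u, v) = r_uu · N̂ = -8,
  M(u, v) = r_uv · N̂ = 0,
  N(u, v) = r_vv · N̂ = 0.
Evaluating at (u, v) = (-2*pi/3, -2):
  L = -8, M = 0, N = 0.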